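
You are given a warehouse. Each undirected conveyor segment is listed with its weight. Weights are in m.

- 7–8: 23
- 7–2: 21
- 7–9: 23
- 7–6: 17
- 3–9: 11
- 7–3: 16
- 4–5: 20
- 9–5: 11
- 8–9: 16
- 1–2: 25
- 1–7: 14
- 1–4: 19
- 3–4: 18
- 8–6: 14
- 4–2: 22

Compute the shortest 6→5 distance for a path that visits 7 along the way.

51 m

Best 6 to 7: 6–7 costing 17
Shortest 7→5: 7–9–5 = 34
Total via 7: 17 + 34 = 51 m.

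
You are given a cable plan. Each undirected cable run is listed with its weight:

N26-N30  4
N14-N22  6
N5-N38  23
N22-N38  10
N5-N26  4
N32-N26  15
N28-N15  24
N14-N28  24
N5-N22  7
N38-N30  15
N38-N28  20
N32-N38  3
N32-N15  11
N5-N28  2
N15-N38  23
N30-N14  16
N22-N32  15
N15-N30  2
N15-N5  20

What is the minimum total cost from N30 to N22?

15

Settle nodes by increasing distance from N30:
N30: 0
N15: 2  (via N30)
N26: 4  (via N30)
N5: 8  (via N26)
N28: 10  (via N5)
N32: 13  (via N15)
N38: 15  (via N30)
N22: 15  (via N5)
Shortest route: N30–N26–N5–N22 = 15.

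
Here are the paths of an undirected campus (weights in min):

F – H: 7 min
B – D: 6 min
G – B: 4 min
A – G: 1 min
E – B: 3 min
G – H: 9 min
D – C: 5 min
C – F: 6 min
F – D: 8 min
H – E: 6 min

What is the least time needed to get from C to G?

15 min

Running Dijkstra from C:
C: 0
D: 5  (via C)
F: 6  (via C)
B: 11  (via D)
H: 13  (via F)
E: 14  (via B)
G: 15  (via B)
Shortest route: C–D–B–G = 15 min.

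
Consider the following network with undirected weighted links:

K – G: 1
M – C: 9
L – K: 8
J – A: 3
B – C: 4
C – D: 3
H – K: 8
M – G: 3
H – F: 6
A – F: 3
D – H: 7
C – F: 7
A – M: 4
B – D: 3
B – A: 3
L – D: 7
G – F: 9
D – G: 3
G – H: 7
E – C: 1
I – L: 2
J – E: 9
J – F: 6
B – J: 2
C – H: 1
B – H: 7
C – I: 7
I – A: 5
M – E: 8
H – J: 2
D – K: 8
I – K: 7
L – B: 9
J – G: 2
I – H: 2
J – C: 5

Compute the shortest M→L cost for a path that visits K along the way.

Shortest M→K: M–G–K = 4
Best K to L: K–L costing 8
Total via K: 4 + 8 = 12.

12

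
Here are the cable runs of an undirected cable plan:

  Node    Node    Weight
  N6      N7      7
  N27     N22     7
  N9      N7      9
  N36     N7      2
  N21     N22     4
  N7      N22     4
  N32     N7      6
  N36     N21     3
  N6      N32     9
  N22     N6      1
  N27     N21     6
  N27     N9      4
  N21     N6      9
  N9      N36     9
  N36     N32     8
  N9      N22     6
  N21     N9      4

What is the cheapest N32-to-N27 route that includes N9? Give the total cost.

19

Shortest N32→N9: N32–N7–N9 = 15
Best N9 to N27: N9–N27 costing 4
Total via N9: 15 + 4 = 19.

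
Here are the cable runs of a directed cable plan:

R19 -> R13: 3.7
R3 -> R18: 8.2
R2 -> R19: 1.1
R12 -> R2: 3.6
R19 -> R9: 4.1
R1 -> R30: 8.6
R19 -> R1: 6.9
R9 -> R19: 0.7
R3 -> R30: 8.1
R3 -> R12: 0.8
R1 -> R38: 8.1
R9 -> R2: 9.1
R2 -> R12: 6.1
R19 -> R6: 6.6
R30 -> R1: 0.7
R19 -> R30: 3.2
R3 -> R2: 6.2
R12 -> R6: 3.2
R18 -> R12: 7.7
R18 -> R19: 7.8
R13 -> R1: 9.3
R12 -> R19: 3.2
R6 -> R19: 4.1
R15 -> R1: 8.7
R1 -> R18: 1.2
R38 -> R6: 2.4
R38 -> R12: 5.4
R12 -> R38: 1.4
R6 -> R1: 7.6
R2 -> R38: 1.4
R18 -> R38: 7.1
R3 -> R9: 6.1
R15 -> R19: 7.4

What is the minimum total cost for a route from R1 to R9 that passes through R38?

18.7

Best R1 to R38: R1–R38 costing 8.1
Best R38 to R9: R38–R6–R19–R9 costing 10.6
Total via R38: 8.1 + 10.6 = 18.7.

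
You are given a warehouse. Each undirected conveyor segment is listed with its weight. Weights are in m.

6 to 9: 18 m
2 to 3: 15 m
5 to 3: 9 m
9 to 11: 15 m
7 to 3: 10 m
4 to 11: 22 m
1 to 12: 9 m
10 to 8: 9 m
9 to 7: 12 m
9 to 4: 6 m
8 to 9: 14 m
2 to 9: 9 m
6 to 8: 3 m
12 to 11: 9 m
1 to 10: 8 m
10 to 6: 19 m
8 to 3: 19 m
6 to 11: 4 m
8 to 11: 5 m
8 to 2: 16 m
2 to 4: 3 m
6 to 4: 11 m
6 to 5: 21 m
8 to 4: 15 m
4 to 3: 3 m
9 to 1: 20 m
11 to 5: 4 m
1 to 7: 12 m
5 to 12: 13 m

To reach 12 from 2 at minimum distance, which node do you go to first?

4

Compare a few routes:
2–4–6–11–12: 3+11+4+9 = 27
2–4–3–5–12: 3+3+9+13 = 28
2–4–3–5–11–12: 3+3+9+4+9 = 28
2–8–11–12: 16+5+9 = 30
Cheapest is 2–4–6–11–12 at 27 m.
So from 2 the first move is to 4.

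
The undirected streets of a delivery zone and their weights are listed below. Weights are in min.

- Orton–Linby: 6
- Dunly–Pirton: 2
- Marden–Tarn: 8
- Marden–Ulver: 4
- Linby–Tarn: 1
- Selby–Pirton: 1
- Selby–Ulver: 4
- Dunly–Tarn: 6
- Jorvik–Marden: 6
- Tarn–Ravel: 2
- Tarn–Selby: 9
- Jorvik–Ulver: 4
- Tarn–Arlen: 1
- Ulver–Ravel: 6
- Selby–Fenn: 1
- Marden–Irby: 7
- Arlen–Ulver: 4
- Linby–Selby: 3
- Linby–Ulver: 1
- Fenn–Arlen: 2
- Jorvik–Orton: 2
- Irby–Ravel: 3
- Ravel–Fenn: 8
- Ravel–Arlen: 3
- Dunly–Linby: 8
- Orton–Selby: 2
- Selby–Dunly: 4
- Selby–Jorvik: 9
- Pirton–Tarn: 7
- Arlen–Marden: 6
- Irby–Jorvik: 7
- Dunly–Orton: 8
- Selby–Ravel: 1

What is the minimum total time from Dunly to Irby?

Shortest distances from Dunly:
Dunly: 0
Pirton: 2  (via Dunly)
Selby: 3  (via Pirton)
Ravel: 4  (via Selby)
Fenn: 4  (via Selby)
Orton: 5  (via Selby)
Arlen: 6  (via Fenn)
Linby: 6  (via Selby)
Tarn: 6  (via Dunly)
Irby: 7  (via Ravel)
Shortest route: Dunly–Pirton–Selby–Ravel–Irby = 7 min.

7 min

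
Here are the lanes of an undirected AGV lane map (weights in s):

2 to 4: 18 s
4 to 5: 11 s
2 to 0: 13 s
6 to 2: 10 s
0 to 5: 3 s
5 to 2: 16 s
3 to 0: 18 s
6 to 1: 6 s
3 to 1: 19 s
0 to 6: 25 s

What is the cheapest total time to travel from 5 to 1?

32 s

Enumerating some paths:
5–0–6–1: 3+25+6 = 34
5–2–6–1: 16+10+6 = 32
5–4–2–6–1: 11+18+10+6 = 45
5–0–3–1: 3+18+19 = 40
Cheapest is 5–2–6–1 at 32 s.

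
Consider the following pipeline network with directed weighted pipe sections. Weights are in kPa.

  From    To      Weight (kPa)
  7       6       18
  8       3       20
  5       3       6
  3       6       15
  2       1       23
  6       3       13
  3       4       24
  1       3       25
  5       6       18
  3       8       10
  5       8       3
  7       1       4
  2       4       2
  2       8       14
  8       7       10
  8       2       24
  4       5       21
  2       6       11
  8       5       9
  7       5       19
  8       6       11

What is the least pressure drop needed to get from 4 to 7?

34 kPa

Settle nodes by increasing distance from 4:
4: 0
5: 21  (via 4)
8: 24  (via 5)
3: 27  (via 5)
7: 34  (via 8)
Shortest route: 4 → 5 → 8 → 7 = 34 kPa.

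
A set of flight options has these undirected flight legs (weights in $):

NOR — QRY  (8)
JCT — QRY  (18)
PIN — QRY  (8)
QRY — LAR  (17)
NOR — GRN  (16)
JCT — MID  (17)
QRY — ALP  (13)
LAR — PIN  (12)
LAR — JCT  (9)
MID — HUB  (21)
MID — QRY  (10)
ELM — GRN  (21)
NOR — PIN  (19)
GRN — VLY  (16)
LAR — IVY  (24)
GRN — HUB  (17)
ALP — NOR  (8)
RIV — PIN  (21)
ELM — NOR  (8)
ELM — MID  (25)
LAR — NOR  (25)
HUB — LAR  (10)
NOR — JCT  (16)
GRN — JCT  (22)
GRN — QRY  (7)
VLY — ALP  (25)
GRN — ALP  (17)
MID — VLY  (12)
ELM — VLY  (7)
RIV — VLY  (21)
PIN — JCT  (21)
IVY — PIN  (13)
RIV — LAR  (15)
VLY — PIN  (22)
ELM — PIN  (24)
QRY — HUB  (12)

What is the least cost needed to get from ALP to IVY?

Running Dijkstra from ALP:
ALP: 0
NOR: 8  (via ALP)
QRY: 13  (via ALP)
ELM: 16  (via NOR)
GRN: 17  (via ALP)
PIN: 21  (via QRY)
MID: 23  (via QRY)
VLY: 23  (via ELM)
JCT: 24  (via NOR)
HUB: 25  (via QRY)
LAR: 30  (via QRY)
IVY: 34  (via PIN)
Shortest route: ALP → QRY → PIN → IVY = $34.

$34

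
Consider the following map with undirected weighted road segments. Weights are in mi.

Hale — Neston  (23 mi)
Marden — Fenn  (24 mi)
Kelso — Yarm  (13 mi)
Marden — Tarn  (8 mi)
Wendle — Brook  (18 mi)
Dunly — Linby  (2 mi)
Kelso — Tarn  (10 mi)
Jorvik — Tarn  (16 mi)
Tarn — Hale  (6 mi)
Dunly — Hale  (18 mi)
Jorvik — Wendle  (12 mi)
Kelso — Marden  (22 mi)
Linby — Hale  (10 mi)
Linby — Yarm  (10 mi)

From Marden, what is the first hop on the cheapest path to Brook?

Enumerating some paths:
Marden → Kelso → Tarn → Jorvik → Wendle → Brook: 22+10+16+12+18 = 78
Marden → Tarn → Jorvik → Wendle → Brook: 8+16+12+18 = 54
The minimum is 54 mi via Marden → Tarn → Jorvik → Wendle → Brook.
So from Marden the first move is to Tarn.

Tarn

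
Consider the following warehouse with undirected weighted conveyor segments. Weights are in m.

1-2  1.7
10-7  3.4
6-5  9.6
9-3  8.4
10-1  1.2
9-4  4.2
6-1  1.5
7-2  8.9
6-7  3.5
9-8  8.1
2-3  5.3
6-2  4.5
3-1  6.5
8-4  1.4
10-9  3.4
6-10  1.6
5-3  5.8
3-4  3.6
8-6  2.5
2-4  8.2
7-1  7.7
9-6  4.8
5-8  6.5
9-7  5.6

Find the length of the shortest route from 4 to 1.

Enumerating some paths:
4–8–6–10–1: 1.4+2.5+1.6+1.2 = 6.7
4–9–10–1: 4.2+3.4+1.2 = 8.8
4–8–6–1: 1.4+2.5+1.5 = 5.4
The minimum is 5.4 m via 4–8–6–1.

5.4 m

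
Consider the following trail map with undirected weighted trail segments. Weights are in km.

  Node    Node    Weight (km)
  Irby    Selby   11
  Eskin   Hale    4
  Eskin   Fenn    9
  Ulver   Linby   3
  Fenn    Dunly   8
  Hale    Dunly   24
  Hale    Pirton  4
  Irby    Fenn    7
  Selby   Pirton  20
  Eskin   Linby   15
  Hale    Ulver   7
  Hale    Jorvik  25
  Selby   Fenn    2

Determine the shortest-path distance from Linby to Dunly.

Settle nodes by increasing distance from Linby:
Linby: 0
Ulver: 3  (via Linby)
Hale: 10  (via Ulver)
Pirton: 14  (via Hale)
Eskin: 14  (via Hale)
Fenn: 23  (via Eskin)
Selby: 25  (via Fenn)
Irby: 30  (via Fenn)
Dunly: 31  (via Fenn)
Shortest route: Linby–Ulver–Hale–Eskin–Fenn–Dunly = 31 km.

31 km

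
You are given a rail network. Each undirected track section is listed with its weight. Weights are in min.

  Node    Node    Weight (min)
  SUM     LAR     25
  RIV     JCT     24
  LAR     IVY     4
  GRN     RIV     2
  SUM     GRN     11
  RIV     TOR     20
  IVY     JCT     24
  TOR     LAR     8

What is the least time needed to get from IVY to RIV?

32 min

Running Dijkstra from IVY:
IVY: 0
LAR: 4  (via IVY)
TOR: 12  (via LAR)
JCT: 24  (via IVY)
SUM: 29  (via LAR)
RIV: 32  (via TOR)
Shortest route: IVY–LAR–TOR–RIV = 32 min.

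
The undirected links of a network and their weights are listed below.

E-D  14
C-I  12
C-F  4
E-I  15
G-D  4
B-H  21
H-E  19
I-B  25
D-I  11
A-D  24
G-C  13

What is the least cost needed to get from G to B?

Compare a few routes:
G–D–I–B: 4+11+25 = 40
G–C–I–B: 13+12+25 = 50
Cheapest is G–D–I–B at 40.

40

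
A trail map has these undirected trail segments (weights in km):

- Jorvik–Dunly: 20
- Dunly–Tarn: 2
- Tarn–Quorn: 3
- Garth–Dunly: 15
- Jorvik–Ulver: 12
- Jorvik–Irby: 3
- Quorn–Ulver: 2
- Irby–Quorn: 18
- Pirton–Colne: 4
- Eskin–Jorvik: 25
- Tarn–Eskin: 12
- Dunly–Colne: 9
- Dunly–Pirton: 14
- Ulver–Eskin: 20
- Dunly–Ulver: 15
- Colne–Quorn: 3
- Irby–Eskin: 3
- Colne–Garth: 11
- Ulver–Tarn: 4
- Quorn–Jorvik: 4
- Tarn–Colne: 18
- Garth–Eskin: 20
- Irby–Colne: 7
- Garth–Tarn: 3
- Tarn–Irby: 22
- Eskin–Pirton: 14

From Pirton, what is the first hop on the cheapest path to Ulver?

Compare a few routes:
Pirton - Colne - Dunly - Tarn - Quorn - Ulver: 4+9+2+3+2 = 20
Pirton - Colne - Dunly - Tarn - Ulver: 4+9+2+4 = 19
Pirton - Colne - Quorn - Tarn - Ulver: 4+3+3+4 = 14
Pirton - Colne - Quorn - Ulver: 4+3+2 = 9
Cheapest is Pirton - Colne - Quorn - Ulver at 9 km.
So from Pirton the first move is to Colne.

Colne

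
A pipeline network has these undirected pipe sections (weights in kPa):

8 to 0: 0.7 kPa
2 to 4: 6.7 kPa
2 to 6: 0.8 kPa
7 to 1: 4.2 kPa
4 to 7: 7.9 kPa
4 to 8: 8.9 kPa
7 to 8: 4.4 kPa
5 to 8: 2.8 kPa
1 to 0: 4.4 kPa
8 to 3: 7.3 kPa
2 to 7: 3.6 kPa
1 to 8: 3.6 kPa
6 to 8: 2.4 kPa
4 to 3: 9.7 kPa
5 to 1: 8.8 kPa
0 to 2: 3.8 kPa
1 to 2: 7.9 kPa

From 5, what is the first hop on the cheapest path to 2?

Enumerating some paths:
5 → 8 → 1 → 7 → 2: 2.8+3.6+4.2+3.6 = 14.2
5 → 8 → 7 → 2: 2.8+4.4+3.6 = 10.8
5 → 8 → 0 → 2: 2.8+0.7+3.8 = 7.3
5 → 8 → 6 → 2: 2.8+2.4+0.8 = 6
The minimum is 6 kPa via 5 → 8 → 6 → 2.
So from 5 the first move is to 8.

8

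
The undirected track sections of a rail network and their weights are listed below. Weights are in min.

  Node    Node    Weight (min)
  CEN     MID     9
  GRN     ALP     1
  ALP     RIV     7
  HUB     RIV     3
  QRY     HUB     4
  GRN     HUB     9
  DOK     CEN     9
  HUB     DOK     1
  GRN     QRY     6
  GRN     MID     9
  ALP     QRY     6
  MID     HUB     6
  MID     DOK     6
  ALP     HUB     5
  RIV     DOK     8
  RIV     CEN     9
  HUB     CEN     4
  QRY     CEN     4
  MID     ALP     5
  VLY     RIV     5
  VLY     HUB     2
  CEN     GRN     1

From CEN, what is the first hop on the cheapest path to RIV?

Enumerating some paths:
CEN - HUB - RIV: 4+3 = 7
CEN - GRN - ALP - RIV: 1+1+7 = 9
The minimum is 7 min via CEN - HUB - RIV.
So from CEN the first move is to HUB.

HUB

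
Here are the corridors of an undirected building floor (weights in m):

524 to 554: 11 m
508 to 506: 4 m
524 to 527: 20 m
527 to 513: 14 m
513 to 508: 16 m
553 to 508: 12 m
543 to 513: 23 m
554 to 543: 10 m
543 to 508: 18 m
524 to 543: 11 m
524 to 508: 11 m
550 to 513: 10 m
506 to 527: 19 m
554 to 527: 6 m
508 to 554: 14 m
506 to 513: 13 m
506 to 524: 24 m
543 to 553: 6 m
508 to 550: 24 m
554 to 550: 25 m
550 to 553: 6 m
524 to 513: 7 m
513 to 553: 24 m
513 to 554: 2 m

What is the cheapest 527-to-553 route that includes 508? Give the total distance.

32 m

Best 527 to 508: 527–554–508 costing 20
Shortest 508→553: 508–553 = 12
Total via 508: 20 + 12 = 32 m.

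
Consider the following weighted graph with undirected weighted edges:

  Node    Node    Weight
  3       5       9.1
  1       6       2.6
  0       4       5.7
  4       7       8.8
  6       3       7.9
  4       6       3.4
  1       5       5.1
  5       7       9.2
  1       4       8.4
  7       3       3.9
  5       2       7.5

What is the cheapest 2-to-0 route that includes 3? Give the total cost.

33.6

Shortest 2→3: 2–5–3 = 16.6
Best 3 to 0: 3–6–4–0 costing 17
Total via 3: 16.6 + 17 = 33.6.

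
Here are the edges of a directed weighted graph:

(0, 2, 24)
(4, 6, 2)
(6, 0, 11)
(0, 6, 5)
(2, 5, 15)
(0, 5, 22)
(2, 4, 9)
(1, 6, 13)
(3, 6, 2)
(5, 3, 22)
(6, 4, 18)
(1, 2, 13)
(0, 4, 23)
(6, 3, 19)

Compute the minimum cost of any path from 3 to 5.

Enumerating some paths:
3–6–0–5: 2+11+22 = 35
3–6–0–2–5: 2+11+24+15 = 52
The minimum is 35 via 3–6–0–5.

35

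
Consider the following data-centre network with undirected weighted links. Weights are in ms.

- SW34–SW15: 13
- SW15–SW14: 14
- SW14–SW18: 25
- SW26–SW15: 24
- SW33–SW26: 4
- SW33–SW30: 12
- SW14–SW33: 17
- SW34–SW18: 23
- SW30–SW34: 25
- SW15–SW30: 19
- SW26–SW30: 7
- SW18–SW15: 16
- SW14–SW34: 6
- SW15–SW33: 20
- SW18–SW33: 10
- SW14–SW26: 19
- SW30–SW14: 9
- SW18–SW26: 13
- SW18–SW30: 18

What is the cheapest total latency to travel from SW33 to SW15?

20 ms

Candidate routes:
SW33 → SW26 → SW15: 4+24 = 28
SW33 → SW18 → SW15: 10+16 = 26
SW33 → SW15: 20 = 20
The minimum is 20 ms via SW33 → SW15.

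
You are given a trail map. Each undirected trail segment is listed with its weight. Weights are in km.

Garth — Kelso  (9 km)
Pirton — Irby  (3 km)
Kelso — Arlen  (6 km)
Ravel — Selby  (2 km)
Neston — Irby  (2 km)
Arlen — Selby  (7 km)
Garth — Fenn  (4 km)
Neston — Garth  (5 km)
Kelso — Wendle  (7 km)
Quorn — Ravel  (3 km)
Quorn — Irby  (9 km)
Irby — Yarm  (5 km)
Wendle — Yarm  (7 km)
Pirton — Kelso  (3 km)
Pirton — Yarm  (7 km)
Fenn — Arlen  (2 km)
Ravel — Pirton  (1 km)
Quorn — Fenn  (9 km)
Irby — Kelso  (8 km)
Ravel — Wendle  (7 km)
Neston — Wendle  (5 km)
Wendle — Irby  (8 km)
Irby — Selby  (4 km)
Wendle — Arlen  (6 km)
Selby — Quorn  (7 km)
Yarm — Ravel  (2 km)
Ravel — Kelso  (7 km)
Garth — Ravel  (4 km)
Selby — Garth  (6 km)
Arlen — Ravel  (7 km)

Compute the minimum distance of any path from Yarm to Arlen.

Shortest distances from Yarm:
Yarm: 0
Ravel: 2  (via Yarm)
Pirton: 3  (via Ravel)
Selby: 4  (via Ravel)
Irby: 5  (via Yarm)
Quorn: 5  (via Ravel)
Garth: 6  (via Ravel)
Kelso: 6  (via Pirton)
Wendle: 7  (via Yarm)
Neston: 7  (via Irby)
Arlen: 9  (via Ravel)
Shortest route: Yarm → Ravel → Arlen = 9 km.

9 km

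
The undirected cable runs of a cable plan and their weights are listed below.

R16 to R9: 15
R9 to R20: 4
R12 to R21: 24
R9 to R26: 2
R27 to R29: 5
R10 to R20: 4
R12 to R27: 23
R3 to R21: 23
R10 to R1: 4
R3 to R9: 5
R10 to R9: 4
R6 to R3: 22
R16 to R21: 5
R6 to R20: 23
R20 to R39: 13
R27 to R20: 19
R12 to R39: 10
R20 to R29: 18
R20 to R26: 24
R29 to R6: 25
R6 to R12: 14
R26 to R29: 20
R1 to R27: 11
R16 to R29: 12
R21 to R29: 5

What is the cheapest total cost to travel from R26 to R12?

29

Enumerating some paths:
R26–R9–R20–R39–R12: 2+4+13+10 = 29
R26–R9–R10–R20–R39–R12: 2+4+4+13+10 = 33
R26–R9–R3–R6–R12: 2+5+22+14 = 43
R26–R9–R20–R6–R12: 2+4+23+14 = 43
Cheapest is R26–R9–R20–R39–R12 at 29.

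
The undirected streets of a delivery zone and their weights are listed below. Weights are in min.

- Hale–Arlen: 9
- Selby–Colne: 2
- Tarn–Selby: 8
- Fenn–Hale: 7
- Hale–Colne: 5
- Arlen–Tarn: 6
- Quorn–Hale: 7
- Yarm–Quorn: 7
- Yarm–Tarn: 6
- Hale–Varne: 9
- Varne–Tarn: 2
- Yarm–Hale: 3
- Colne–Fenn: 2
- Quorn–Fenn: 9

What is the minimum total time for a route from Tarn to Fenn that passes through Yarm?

16 min

Best Tarn to Yarm: Tarn–Yarm costing 6
Best Yarm to Fenn: Yarm–Hale–Fenn costing 10
Total via Yarm: 6 + 10 = 16 min.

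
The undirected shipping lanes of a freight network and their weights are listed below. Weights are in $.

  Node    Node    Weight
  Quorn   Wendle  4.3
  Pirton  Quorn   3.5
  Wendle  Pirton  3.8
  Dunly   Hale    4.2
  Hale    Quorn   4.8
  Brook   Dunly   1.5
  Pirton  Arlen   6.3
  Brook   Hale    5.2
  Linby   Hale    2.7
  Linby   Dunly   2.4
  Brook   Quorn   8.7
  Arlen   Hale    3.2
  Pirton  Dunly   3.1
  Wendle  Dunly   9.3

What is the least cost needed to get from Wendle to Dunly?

$6.9

Shortest distances from Wendle:
Wendle: 0
Pirton: 3.8  (via Wendle)
Quorn: 4.3  (via Wendle)
Dunly: 6.9  (via Pirton)
Shortest route: Wendle → Pirton → Dunly = $6.9.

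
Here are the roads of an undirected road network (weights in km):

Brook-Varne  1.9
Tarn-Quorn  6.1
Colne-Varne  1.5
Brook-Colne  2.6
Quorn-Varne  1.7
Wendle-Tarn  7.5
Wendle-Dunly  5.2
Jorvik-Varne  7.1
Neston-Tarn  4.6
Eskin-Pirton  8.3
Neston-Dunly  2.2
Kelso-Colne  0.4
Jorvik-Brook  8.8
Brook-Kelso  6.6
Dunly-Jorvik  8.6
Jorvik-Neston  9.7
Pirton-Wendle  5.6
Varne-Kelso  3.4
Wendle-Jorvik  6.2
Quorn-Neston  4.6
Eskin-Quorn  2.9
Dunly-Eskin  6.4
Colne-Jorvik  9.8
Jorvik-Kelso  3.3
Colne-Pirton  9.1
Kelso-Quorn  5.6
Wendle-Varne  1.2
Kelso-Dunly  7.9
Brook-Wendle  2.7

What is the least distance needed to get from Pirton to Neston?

13 km

Candidate routes:
Pirton → Wendle → Varne → Quorn → Neston: 5.6+1.2+1.7+4.6 = 13.1
Pirton → Wendle → Dunly → Neston: 5.6+5.2+2.2 = 13
The minimum is 13 km via Pirton → Wendle → Dunly → Neston.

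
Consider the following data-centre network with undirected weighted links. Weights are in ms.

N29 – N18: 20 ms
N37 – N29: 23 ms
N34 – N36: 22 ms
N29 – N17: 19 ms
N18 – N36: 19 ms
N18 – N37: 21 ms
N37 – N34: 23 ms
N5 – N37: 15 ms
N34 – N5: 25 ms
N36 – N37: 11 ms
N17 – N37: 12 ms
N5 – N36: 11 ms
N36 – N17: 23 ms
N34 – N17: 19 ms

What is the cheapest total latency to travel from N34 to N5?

Shortest distances from N34:
N34: 0
N17: 19  (via N34)
N36: 22  (via N34)
N37: 23  (via N34)
N5: 25  (via N34)
Shortest route: N34–N5 = 25 ms.

25 ms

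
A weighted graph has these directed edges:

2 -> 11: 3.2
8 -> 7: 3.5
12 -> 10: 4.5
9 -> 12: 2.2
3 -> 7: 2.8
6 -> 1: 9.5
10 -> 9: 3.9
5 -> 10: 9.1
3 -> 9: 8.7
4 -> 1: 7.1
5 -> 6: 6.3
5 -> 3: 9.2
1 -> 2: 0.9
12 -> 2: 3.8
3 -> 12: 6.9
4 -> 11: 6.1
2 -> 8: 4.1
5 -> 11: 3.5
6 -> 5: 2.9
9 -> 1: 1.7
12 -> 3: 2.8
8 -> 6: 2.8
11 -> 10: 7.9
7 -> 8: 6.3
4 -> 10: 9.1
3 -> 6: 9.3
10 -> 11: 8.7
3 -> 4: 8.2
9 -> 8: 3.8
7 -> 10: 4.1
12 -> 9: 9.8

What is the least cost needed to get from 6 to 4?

20.3

Candidate routes:
6 - 5 - 10 - 9 - 12 - 3 - 4: 2.9+9.1+3.9+2.2+2.8+8.2 = 29.1
6 - 5 - 11 - 10 - 9 - 12 - 3 - 4: 2.9+3.5+7.9+3.9+2.2+2.8+8.2 = 31.4
6 - 5 - 3 - 4: 2.9+9.2+8.2 = 20.3
The minimum is 20.3 via 6 - 5 - 3 - 4.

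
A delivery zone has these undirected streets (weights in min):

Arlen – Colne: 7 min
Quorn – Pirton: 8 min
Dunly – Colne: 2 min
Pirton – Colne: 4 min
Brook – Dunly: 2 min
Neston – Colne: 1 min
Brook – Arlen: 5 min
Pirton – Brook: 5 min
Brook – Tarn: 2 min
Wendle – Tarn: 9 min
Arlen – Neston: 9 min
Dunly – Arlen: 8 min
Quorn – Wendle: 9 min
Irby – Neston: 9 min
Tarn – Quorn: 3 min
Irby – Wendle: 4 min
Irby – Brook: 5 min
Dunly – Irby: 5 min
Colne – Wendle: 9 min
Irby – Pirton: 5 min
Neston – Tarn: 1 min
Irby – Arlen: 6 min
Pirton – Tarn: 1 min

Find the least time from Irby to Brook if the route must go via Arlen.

Best Irby to Arlen: Irby–Arlen costing 6
Best Arlen to Brook: Arlen–Brook costing 5
Total via Arlen: 6 + 5 = 11 min.

11 min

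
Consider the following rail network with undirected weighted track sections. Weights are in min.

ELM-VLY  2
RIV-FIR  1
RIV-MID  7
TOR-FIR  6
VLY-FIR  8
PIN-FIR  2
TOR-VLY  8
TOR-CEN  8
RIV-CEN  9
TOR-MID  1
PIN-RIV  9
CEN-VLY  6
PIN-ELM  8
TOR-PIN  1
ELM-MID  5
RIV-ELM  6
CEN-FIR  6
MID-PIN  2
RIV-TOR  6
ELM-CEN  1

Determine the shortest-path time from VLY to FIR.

8 min

Compare a few routes:
VLY → ELM → RIV → FIR: 2+6+1 = 9
VLY → ELM → CEN → FIR: 2+1+6 = 9
VLY → FIR: 8 = 8
VLY → ELM → MID → TOR → PIN → FIR: 2+5+1+1+2 = 11
Cheapest is VLY → FIR at 8 min.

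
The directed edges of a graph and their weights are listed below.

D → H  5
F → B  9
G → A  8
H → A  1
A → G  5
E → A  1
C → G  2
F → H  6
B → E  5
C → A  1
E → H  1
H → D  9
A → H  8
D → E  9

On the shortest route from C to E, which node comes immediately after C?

A

Candidate routes:
C - G - A - H - D - E: 2+8+8+9+9 = 36
C - A - H - D - E: 1+8+9+9 = 27
The minimum is 27 via C - A - H - D - E.
So from C the first move is to A.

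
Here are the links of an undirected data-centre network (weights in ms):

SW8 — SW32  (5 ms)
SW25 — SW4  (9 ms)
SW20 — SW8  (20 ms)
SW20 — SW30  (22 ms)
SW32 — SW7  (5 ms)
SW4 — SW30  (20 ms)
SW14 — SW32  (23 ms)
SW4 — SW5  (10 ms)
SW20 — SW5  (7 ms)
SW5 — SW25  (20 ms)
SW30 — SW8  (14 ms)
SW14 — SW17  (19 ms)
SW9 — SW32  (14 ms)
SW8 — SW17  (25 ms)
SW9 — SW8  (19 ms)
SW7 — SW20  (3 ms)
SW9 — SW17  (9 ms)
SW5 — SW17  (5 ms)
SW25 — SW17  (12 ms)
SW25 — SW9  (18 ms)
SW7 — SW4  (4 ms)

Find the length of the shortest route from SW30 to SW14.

42 ms

Shortest distances from SW30:
SW30: 0
SW8: 14  (via SW30)
SW32: 19  (via SW8)
SW4: 20  (via SW30)
SW20: 22  (via SW30)
SW7: 24  (via SW32)
SW25: 29  (via SW4)
SW5: 29  (via SW20)
SW9: 33  (via SW8)
SW17: 34  (via SW5)
SW14: 42  (via SW32)
Shortest route: SW30–SW8–SW32–SW14 = 42 ms.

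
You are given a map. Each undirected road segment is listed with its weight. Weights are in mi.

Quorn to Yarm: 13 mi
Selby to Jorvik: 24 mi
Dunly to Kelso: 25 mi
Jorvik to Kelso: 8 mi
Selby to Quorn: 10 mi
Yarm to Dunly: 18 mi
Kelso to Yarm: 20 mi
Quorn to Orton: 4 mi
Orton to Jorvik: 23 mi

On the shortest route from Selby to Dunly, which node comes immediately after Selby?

Quorn

Candidate routes:
Selby - Quorn - Yarm - Dunly: 10+13+18 = 41
Selby - Jorvik - Kelso - Dunly: 24+8+25 = 57
Selby - Quorn - Yarm - Kelso - Dunly: 10+13+20+25 = 68
Cheapest is Selby - Quorn - Yarm - Dunly at 41 mi.
So from Selby the first move is to Quorn.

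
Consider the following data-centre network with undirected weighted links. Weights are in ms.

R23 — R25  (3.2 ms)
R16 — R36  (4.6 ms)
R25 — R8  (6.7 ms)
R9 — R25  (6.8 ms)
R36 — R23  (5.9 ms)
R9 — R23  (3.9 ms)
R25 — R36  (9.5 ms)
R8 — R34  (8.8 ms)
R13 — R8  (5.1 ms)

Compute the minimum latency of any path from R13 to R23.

15 ms

Compare a few routes:
R13–R8–R25–R23: 5.1+6.7+3.2 = 15
R13–R8–R25–R36–R23: 5.1+6.7+9.5+5.9 = 27.2
R13–R8–R25–R9–R23: 5.1+6.7+6.8+3.9 = 22.5
The minimum is 15 ms via R13–R8–R25–R23.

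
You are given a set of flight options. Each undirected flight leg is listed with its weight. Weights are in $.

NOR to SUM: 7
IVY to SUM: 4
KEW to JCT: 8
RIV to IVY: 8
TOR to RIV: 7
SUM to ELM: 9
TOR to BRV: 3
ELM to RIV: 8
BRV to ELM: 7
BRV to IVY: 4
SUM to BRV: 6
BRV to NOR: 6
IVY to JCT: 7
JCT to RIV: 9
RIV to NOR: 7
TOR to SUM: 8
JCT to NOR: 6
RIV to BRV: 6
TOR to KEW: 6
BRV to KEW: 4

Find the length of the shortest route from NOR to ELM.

$13

Compare a few routes:
NOR–BRV–ELM: 6+7 = 13
NOR–RIV–ELM: 7+8 = 15
The minimum is $13 via NOR–BRV–ELM.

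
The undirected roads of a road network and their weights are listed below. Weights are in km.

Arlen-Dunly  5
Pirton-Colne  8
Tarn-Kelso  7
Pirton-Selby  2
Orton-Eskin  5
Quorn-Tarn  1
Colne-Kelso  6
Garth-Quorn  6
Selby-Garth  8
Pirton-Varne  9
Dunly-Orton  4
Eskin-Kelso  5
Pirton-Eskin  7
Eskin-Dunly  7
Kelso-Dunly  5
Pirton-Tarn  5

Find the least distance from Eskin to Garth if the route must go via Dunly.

26 km

Shortest Eskin→Dunly: Eskin–Dunly = 7
Shortest Dunly→Garth: Dunly–Kelso–Tarn–Quorn–Garth = 19
Total via Dunly: 7 + 19 = 26 km.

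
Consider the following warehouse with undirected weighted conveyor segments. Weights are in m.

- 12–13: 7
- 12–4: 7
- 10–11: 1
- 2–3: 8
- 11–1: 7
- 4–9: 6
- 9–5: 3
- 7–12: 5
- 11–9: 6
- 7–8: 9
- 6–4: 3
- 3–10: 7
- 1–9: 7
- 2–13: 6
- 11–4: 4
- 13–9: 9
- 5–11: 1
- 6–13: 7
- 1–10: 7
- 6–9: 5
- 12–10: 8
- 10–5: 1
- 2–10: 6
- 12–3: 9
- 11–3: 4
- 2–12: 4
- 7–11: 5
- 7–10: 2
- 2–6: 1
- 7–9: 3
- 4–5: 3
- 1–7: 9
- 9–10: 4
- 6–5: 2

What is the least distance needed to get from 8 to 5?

Shortest distances from 8:
8: 0
7: 9  (via 8)
10: 11  (via 7)
5: 12  (via 10)
Shortest route: 8 → 7 → 10 → 5 = 12 m.

12 m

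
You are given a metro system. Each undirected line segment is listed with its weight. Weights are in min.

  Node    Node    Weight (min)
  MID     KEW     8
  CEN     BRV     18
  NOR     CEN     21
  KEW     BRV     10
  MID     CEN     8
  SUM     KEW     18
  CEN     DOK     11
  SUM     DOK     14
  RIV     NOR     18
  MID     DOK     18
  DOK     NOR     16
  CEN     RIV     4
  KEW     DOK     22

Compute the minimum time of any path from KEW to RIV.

Candidate routes:
KEW → MID → CEN → RIV: 8+8+4 = 20
KEW → MID → DOK → CEN → RIV: 8+18+11+4 = 41
KEW → BRV → CEN → RIV: 10+18+4 = 32
KEW → DOK → CEN → RIV: 22+11+4 = 37
Cheapest is KEW → MID → CEN → RIV at 20 min.

20 min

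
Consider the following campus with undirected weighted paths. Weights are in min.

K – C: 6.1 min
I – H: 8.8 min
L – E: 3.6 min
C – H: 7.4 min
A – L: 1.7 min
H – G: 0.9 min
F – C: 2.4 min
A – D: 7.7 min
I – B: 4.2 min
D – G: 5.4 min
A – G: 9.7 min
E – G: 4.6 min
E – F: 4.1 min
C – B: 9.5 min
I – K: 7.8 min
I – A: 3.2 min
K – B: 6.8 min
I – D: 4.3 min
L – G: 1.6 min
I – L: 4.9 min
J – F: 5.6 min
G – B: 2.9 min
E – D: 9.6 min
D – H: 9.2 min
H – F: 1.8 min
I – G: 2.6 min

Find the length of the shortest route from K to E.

Running Dijkstra from K:
K: 0
C: 6.1  (via K)
B: 6.8  (via K)
I: 7.8  (via K)
F: 8.5  (via C)
G: 9.7  (via B)
H: 10.3  (via F)
A: 11  (via I)
L: 11.3  (via G)
D: 12.1  (via I)
E: 12.6  (via F)
Shortest route: K–C–F–E = 12.6 min.

12.6 min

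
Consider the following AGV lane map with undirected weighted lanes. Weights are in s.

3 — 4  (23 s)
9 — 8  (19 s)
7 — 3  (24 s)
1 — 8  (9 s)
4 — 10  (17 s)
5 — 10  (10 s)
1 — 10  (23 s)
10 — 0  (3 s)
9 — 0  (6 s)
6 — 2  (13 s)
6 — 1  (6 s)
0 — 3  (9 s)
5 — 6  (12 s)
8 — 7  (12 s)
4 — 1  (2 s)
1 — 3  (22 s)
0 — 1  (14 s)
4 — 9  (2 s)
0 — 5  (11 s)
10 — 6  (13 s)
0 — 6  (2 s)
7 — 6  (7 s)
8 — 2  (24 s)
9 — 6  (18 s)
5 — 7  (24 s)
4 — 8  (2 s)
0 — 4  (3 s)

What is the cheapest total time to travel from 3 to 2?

24 s

Enumerating some paths:
3–0–6–2: 9+2+13 = 24
3–0–9–4–1–6–2: 9+6+2+2+6+13 = 38
3–0–4–1–6–2: 9+3+2+6+13 = 33
Cheapest is 3–0–6–2 at 24 s.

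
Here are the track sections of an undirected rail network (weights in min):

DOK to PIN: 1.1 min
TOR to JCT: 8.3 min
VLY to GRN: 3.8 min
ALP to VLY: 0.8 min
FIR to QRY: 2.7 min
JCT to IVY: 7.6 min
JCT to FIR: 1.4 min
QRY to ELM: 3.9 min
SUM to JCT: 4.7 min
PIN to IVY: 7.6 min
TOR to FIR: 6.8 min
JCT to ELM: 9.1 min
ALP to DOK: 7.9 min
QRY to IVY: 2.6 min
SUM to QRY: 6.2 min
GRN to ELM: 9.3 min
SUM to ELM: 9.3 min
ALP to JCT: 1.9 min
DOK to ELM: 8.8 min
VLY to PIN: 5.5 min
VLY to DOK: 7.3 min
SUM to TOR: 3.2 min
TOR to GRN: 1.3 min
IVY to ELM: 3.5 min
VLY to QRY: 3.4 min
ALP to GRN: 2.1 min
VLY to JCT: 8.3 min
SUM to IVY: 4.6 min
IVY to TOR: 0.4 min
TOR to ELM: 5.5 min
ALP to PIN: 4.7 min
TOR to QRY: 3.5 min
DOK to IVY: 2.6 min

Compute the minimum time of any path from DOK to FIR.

7.9 min

Settle nodes by increasing distance from DOK:
DOK: 0
PIN: 1.1  (via DOK)
IVY: 2.6  (via DOK)
TOR: 3  (via IVY)
GRN: 4.3  (via TOR)
QRY: 5.2  (via IVY)
ALP: 5.8  (via PIN)
ELM: 6.1  (via IVY)
SUM: 6.2  (via TOR)
VLY: 6.6  (via PIN)
JCT: 7.7  (via ALP)
FIR: 7.9  (via QRY)
Shortest route: DOK → IVY → QRY → FIR = 7.9 min.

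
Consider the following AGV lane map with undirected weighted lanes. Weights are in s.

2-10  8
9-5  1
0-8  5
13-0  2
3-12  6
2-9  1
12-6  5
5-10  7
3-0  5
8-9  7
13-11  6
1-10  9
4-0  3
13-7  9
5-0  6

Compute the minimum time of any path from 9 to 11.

Candidate routes:
9–5–0–13–11: 1+6+2+6 = 15
9–8–0–13–11: 7+5+2+6 = 20
Cheapest is 9–5–0–13–11 at 15 s.

15 s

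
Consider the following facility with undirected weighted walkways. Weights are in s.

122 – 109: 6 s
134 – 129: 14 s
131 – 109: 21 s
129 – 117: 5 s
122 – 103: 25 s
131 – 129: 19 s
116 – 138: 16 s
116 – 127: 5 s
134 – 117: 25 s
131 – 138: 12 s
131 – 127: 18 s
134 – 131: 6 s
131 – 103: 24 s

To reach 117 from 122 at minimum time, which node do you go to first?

109

Compare a few routes:
122 → 109 → 131 → 129 → 117: 6+21+19+5 = 51
122 → 109 → 131 → 134 → 129 → 117: 6+21+6+14+5 = 52
The minimum is 51 s via 122 → 109 → 131 → 129 → 117.
So from 122 the first move is to 109.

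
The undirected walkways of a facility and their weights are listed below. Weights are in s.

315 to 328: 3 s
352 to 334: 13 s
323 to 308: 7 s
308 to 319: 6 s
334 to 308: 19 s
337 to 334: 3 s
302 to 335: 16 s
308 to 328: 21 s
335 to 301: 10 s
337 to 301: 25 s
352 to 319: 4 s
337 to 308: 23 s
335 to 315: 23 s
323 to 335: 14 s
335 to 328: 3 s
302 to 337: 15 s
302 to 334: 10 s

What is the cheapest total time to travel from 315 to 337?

35 s

Candidate routes:
315 - 328 - 335 - 301 - 337: 3+3+10+25 = 41
315 - 328 - 335 - 302 - 334 - 337: 3+3+16+10+3 = 35
315 - 328 - 335 - 302 - 337: 3+3+16+15 = 37
The minimum is 35 s via 315 - 328 - 335 - 302 - 334 - 337.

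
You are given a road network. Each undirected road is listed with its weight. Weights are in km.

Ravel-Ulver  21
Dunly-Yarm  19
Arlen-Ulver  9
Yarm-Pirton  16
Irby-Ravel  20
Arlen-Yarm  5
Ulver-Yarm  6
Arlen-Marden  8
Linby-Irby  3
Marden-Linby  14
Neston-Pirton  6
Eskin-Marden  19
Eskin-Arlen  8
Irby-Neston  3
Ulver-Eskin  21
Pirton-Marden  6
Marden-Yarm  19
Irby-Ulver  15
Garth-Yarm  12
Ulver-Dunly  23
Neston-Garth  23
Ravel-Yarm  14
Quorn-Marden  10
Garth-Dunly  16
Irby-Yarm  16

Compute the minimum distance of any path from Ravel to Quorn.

37 km

Shortest distances from Ravel:
Ravel: 0
Yarm: 14  (via Ravel)
Arlen: 19  (via Yarm)
Irby: 20  (via Ravel)
Ulver: 20  (via Yarm)
Linby: 23  (via Irby)
Neston: 23  (via Irby)
Garth: 26  (via Yarm)
Eskin: 27  (via Arlen)
Marden: 27  (via Arlen)
Pirton: 29  (via Neston)
Dunly: 33  (via Yarm)
Quorn: 37  (via Marden)
Shortest route: Ravel–Yarm–Arlen–Marden–Quorn = 37 km.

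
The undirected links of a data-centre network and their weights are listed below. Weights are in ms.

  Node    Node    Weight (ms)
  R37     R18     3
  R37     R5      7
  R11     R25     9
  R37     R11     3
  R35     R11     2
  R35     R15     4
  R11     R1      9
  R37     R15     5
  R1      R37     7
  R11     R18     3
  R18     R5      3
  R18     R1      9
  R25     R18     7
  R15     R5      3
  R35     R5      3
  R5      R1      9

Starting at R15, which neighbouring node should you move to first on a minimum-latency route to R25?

Enumerating some paths:
R15 - R37 - R18 - R25: 5+3+7 = 15
R15 - R35 - R11 - R18 - R25: 4+2+3+7 = 16
R15 - R5 - R18 - R25: 3+3+7 = 13
R15 - R35 - R11 - R25: 4+2+9 = 15
The minimum is 13 ms via R15 - R5 - R18 - R25.
So from R15 the first move is to R5.

R5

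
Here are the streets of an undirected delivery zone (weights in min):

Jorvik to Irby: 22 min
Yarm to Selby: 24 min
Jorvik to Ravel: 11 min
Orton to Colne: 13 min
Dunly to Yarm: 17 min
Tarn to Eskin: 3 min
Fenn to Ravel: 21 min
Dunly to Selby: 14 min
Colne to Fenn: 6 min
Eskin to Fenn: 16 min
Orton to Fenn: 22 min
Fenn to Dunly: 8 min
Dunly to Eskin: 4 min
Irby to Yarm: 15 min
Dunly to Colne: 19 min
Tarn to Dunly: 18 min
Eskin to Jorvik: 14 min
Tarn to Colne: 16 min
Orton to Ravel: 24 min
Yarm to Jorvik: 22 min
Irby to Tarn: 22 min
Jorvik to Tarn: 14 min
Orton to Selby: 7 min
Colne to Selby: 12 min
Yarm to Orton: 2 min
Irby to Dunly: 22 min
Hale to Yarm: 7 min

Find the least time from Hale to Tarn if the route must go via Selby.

Shortest Hale→Selby: Hale → Yarm → Orton → Selby = 16
Best Selby to Tarn: Selby → Dunly → Eskin → Tarn costing 21
Total via Selby: 16 + 21 = 37 min.

37 min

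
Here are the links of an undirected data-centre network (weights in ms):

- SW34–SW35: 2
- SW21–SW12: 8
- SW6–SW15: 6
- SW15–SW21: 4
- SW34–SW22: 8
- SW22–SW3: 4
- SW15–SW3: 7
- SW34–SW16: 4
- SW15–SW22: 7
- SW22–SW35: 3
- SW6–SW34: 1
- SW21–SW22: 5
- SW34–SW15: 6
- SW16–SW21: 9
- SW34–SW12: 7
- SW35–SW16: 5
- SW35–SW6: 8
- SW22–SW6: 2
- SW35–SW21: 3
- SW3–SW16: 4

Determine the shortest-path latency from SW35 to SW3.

Enumerating some paths:
SW35 → SW22 → SW3: 3+4 = 7
SW35 → SW16 → SW3: 5+4 = 9
SW35 → SW34 → SW6 → SW22 → SW3: 2+1+2+4 = 9
The minimum is 7 ms via SW35 → SW22 → SW3.

7 ms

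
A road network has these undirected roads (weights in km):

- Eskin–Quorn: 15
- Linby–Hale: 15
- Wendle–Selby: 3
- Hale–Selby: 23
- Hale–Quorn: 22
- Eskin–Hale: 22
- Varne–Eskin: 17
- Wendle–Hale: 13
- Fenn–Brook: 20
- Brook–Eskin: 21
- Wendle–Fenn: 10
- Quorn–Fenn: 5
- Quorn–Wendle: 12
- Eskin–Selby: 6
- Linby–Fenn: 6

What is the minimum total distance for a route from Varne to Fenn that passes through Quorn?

Shortest Varne→Quorn: Varne–Eskin–Quorn = 32
Best Quorn to Fenn: Quorn–Fenn costing 5
Total via Quorn: 32 + 5 = 37 km.

37 km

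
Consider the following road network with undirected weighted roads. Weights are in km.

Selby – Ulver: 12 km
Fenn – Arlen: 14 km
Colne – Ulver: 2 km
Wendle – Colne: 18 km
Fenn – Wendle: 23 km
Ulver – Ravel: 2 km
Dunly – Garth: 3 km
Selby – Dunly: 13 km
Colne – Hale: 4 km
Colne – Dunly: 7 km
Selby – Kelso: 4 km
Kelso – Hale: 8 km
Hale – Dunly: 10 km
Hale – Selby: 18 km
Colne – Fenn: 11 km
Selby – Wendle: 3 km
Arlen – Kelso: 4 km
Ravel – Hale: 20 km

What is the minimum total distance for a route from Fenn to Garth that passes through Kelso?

38 km

Shortest Fenn→Kelso: Fenn → Arlen → Kelso = 18
Best Kelso to Garth: Kelso → Selby → Dunly → Garth costing 20
Total via Kelso: 18 + 20 = 38 km.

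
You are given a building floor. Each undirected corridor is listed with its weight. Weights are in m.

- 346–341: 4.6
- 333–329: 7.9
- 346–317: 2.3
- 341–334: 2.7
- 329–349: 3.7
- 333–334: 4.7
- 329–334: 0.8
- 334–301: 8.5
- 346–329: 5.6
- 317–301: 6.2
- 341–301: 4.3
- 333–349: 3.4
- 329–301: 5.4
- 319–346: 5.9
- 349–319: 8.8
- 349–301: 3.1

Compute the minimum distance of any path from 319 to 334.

12.3 m

Compare a few routes:
319 - 346 - 329 - 334: 5.9+5.6+0.8 = 12.3
319 - 349 - 329 - 334: 8.8+3.7+0.8 = 13.3
319 - 349 - 333 - 334: 8.8+3.4+4.7 = 16.9
319 - 346 - 341 - 334: 5.9+4.6+2.7 = 13.2
The minimum is 12.3 m via 319 - 346 - 329 - 334.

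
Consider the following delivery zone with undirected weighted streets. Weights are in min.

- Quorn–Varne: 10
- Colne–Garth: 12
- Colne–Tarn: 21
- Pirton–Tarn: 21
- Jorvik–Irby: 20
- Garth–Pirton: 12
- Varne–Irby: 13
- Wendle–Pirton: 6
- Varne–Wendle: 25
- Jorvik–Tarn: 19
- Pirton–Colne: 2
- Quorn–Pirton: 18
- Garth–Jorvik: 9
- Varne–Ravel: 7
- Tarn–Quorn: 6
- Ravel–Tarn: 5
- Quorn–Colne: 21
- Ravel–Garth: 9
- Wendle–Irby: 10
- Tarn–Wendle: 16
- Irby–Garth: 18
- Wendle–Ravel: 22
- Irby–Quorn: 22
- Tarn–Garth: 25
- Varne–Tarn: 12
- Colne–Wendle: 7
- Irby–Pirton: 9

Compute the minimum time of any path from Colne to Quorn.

20 min

Enumerating some paths:
Colne → Tarn → Quorn: 21+6 = 27
Colne → Quorn: 21 = 21
Colne → Pirton → Tarn → Quorn: 2+21+6 = 29
Colne → Pirton → Quorn: 2+18 = 20
Cheapest is Colne → Pirton → Quorn at 20 min.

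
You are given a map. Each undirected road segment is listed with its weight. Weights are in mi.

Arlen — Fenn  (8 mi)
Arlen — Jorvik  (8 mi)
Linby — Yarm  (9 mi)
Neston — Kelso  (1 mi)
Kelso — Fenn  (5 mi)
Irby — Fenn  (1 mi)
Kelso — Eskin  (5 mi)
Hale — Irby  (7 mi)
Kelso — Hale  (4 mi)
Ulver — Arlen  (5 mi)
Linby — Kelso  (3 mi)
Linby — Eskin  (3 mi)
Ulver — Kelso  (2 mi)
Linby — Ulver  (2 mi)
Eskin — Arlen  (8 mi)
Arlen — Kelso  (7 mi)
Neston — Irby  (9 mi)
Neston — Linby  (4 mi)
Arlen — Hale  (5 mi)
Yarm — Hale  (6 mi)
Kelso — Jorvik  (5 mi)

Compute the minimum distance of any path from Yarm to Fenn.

14 mi

Candidate routes:
Yarm–Hale–Irby–Fenn: 6+7+1 = 14
Yarm–Hale–Kelso–Fenn: 6+4+5 = 15
Yarm–Linby–Kelso–Fenn: 9+3+5 = 17
The minimum is 14 mi via Yarm–Hale–Irby–Fenn.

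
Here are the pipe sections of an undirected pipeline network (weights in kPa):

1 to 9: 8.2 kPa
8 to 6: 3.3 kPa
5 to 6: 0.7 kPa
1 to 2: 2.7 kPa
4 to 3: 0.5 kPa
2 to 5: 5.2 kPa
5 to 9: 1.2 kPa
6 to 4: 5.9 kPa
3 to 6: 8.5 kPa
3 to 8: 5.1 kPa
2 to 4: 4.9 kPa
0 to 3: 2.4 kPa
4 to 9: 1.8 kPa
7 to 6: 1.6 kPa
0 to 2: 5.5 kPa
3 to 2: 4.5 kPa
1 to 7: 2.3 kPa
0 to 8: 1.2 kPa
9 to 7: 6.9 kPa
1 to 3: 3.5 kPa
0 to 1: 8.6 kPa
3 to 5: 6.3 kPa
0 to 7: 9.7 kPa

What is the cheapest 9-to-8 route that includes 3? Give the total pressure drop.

5.9 kPa

Shortest 9→3: 9–4–3 = 2.3
Best 3 to 8: 3–0–8 costing 3.6
Total via 3: 2.3 + 3.6 = 5.9 kPa.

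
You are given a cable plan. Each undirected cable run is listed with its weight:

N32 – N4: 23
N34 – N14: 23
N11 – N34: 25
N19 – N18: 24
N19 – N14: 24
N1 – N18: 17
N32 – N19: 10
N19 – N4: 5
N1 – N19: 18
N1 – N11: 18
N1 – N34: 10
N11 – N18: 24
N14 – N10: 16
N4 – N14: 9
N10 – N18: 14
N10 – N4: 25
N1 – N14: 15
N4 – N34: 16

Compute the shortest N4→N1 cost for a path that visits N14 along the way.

24

Best N4 to N14: N4–N14 costing 9
Best N14 to N1: N14–N1 costing 15
Total via N14: 9 + 15 = 24.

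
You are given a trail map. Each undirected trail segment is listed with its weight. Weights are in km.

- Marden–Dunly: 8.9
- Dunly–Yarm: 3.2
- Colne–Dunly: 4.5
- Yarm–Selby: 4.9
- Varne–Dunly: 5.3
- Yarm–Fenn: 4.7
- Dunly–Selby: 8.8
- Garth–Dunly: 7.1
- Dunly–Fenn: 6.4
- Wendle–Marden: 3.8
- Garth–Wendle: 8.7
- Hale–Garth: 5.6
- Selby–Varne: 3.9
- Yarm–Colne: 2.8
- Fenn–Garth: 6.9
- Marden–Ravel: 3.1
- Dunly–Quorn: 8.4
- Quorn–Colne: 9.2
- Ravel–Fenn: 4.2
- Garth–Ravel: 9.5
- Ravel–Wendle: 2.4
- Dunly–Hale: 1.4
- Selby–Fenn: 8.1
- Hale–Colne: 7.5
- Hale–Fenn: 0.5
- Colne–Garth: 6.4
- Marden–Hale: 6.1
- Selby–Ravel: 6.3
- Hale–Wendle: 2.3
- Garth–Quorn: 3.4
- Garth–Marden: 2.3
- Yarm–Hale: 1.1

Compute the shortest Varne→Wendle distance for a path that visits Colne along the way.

Shortest Varne→Colne: Varne–Dunly–Colne = 9.8
Shortest Colne→Wendle: Colne–Yarm–Hale–Wendle = 6.2
Total via Colne: 9.8 + 6.2 = 16 km.

16 km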